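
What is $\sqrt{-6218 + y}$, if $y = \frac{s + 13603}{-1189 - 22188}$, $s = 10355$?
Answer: $\frac{16 i \sqrt{13275774923}}{23377} \approx 78.861 i$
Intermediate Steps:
$y = - \frac{23958}{23377}$ ($y = \frac{10355 + 13603}{-1189 - 22188} = \frac{23958}{-23377} = 23958 \left(- \frac{1}{23377}\right) = - \frac{23958}{23377} \approx -1.0249$)
$\sqrt{-6218 + y} = \sqrt{-6218 - \frac{23958}{23377}} = \sqrt{- \frac{145382144}{23377}} = \frac{16 i \sqrt{13275774923}}{23377}$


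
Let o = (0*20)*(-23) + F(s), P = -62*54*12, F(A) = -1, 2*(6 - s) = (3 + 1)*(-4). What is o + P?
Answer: -40177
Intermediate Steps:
s = 14 (s = 6 - (3 + 1)*(-4)/2 = 6 - 2*(-4) = 6 - ½*(-16) = 6 + 8 = 14)
P = -40176 (P = -3348*12 = -40176)
o = -1 (o = (0*20)*(-23) - 1 = 0*(-23) - 1 = 0 - 1 = -1)
o + P = -1 - 40176 = -40177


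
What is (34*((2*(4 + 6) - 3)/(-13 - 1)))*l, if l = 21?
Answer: -867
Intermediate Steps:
(34*((2*(4 + 6) - 3)/(-13 - 1)))*l = (34*((2*(4 + 6) - 3)/(-13 - 1)))*21 = (34*((2*10 - 3)/(-14)))*21 = (34*((20 - 3)*(-1/14)))*21 = (34*(17*(-1/14)))*21 = (34*(-17/14))*21 = -289/7*21 = -867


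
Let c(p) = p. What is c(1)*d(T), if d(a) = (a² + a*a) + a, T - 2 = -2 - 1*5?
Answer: 45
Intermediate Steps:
T = -5 (T = 2 + (-2 - 1*5) = 2 + (-2 - 5) = 2 - 7 = -5)
d(a) = a + 2*a² (d(a) = (a² + a²) + a = 2*a² + a = a + 2*a²)
c(1)*d(T) = 1*(-5*(1 + 2*(-5))) = 1*(-5*(1 - 10)) = 1*(-5*(-9)) = 1*45 = 45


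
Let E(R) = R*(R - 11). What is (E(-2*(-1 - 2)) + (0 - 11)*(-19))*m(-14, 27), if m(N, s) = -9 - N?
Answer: 895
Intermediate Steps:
E(R) = R*(-11 + R)
(E(-2*(-1 - 2)) + (0 - 11)*(-19))*m(-14, 27) = ((-2*(-1 - 2))*(-11 - 2*(-1 - 2)) + (0 - 11)*(-19))*(-9 - 1*(-14)) = ((-2*(-3))*(-11 - 2*(-3)) - 11*(-19))*(-9 + 14) = (6*(-11 + 6) + 209)*5 = (6*(-5) + 209)*5 = (-30 + 209)*5 = 179*5 = 895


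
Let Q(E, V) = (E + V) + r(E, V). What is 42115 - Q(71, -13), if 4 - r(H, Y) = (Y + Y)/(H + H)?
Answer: 2985750/71 ≈ 42053.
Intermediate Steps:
r(H, Y) = 4 - Y/H (r(H, Y) = 4 - (Y + Y)/(H + H) = 4 - 2*Y/(2*H) = 4 - 2*Y*1/(2*H) = 4 - Y/H)
Q(E, V) = 4 + E + V - V/E (Q(E, V) = (E + V) + (4 - V/E) = 4 + E + V - V/E)
42115 - Q(71, -13) = 42115 - (4 + 71 - 13 - 1*(-13)/71) = 42115 - (4 + 71 - 13 - 1*(-13)*1/71) = 42115 - (4 + 71 - 13 + 13/71) = 42115 - 1*4415/71 = 42115 - 4415/71 = 2985750/71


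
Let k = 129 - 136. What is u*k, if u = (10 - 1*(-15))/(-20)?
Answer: 35/4 ≈ 8.7500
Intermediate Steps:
k = -7
u = -5/4 (u = (10 + 15)*(-1/20) = 25*(-1/20) = -5/4 ≈ -1.2500)
u*k = -5/4*(-7) = 35/4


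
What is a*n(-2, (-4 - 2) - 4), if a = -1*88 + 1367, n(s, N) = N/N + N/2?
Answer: -5116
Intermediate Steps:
n(s, N) = 1 + N/2 (n(s, N) = 1 + N*(½) = 1 + N/2)
a = 1279 (a = -88 + 1367 = 1279)
a*n(-2, (-4 - 2) - 4) = 1279*(1 + ((-4 - 2) - 4)/2) = 1279*(1 + (-6 - 4)/2) = 1279*(1 + (½)*(-10)) = 1279*(1 - 5) = 1279*(-4) = -5116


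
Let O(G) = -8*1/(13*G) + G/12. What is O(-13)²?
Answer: 4414201/4112784 ≈ 1.0733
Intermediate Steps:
O(G) = -8/(13*G) + G/12 (O(G) = -8/(13*G) + G*(1/12) = -8/(13*G) + G/12)
O(-13)² = (-8/13/(-13) + (1/12)*(-13))² = (-8/13*(-1/13) - 13/12)² = (8/169 - 13/12)² = (-2101/2028)² = 4414201/4112784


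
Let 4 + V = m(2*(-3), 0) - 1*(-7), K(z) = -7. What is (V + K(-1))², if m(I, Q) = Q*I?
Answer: 16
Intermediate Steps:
m(I, Q) = I*Q
V = 3 (V = -4 + ((2*(-3))*0 - 1*(-7)) = -4 + (-6*0 + 7) = -4 + (0 + 7) = -4 + 7 = 3)
(V + K(-1))² = (3 - 7)² = (-4)² = 16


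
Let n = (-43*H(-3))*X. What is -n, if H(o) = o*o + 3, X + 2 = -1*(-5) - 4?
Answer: -516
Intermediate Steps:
X = -1 (X = -2 + (-1*(-5) - 4) = -2 + (5 - 4) = -2 + 1 = -1)
H(o) = 3 + o**2 (H(o) = o**2 + 3 = 3 + o**2)
n = 516 (n = -43*(3 + (-3)**2)*(-1) = -43*(3 + 9)*(-1) = -43*12*(-1) = -516*(-1) = 516)
-n = -1*516 = -516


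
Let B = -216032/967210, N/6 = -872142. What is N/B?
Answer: 632658347865/27004 ≈ 2.3428e+7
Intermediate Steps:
N = -5232852 (N = 6*(-872142) = -5232852)
B = -108016/483605 (B = -216032*1/967210 = -108016/483605 ≈ -0.22336)
N/B = -5232852/(-108016/483605) = -5232852*(-483605/108016) = 632658347865/27004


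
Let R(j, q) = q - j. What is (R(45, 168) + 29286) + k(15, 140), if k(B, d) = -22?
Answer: 29387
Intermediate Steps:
(R(45, 168) + 29286) + k(15, 140) = ((168 - 1*45) + 29286) - 22 = ((168 - 45) + 29286) - 22 = (123 + 29286) - 22 = 29409 - 22 = 29387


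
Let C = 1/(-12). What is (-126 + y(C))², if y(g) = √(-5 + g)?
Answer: (756 - I*√183)²/36 ≈ 15871.0 - 568.17*I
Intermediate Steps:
C = -1/12 ≈ -0.083333
(-126 + y(C))² = (-126 + √(-5 - 1/12))² = (-126 + √(-61/12))² = (-126 + I*√183/6)²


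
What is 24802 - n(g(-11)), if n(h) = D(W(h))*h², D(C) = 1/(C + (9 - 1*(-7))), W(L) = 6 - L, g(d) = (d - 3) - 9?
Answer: 1115561/45 ≈ 24790.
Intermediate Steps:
g(d) = -12 + d (g(d) = (-3 + d) - 9 = -12 + d)
D(C) = 1/(16 + C) (D(C) = 1/(C + (9 + 7)) = 1/(C + 16) = 1/(16 + C))
n(h) = h²/(22 - h) (n(h) = h²/(16 + (6 - h)) = h²/(22 - h))
24802 - n(g(-11)) = 24802 - (-1)*(-12 - 11)²/(-22 + (-12 - 11)) = 24802 - (-1)*(-23)²/(-22 - 23) = 24802 - (-1)*529/(-45) = 24802 - (-1)*529*(-1)/45 = 24802 - 1*529/45 = 24802 - 529/45 = 1115561/45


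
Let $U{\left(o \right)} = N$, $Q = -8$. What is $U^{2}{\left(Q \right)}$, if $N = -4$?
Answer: $16$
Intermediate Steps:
$U{\left(o \right)} = -4$
$U^{2}{\left(Q \right)} = \left(-4\right)^{2} = 16$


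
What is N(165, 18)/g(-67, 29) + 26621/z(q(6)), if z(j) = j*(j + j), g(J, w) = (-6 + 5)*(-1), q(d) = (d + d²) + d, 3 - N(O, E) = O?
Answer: -719875/4608 ≈ -156.22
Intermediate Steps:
N(O, E) = 3 - O
q(d) = d² + 2*d
g(J, w) = 1 (g(J, w) = -1*(-1) = 1)
z(j) = 2*j² (z(j) = j*(2*j) = 2*j²)
N(165, 18)/g(-67, 29) + 26621/z(q(6)) = (3 - 1*165)/1 + 26621/((2*(6*(2 + 6))²)) = (3 - 165)*1 + 26621/((2*(6*8)²)) = -162*1 + 26621/((2*48²)) = -162 + 26621/((2*2304)) = -162 + 26621/4608 = -719875/4608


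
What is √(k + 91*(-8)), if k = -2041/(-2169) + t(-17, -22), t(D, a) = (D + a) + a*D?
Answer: 2*I*√51235154/723 ≈ 19.8*I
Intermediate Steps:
t(D, a) = D + a + D*a (t(D, a) = (D + a) + D*a = D + a + D*a)
k = 728656/2169 (k = -2041/(-2169) + (-17 - 22 - 17*(-22)) = -2041*(-1/2169) + (-17 - 22 + 374) = 2041/2169 + 335 = 728656/2169 ≈ 335.94)
√(k + 91*(-8)) = √(728656/2169 + 91*(-8)) = √(728656/2169 - 728) = √(-850376/2169) = 2*I*√51235154/723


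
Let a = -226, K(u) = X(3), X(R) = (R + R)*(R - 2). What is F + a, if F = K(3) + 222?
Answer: 2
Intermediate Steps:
X(R) = 2*R*(-2 + R) (X(R) = (2*R)*(-2 + R) = 2*R*(-2 + R))
K(u) = 6 (K(u) = 2*3*(-2 + 3) = 2*3*1 = 6)
F = 228 (F = 6 + 222 = 228)
F + a = 228 - 226 = 2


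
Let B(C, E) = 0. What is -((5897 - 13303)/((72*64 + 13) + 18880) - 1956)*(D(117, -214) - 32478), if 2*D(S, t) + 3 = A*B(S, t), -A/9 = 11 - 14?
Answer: -1493256770079/23501 ≈ -6.3540e+7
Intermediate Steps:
A = 27 (A = -9*(11 - 14) = -9*(-3) = 27)
D(S, t) = -3/2 (D(S, t) = -3/2 + (27*0)/2 = -3/2 + (1/2)*0 = -3/2 + 0 = -3/2)
-((5897 - 13303)/((72*64 + 13) + 18880) - 1956)*(D(117, -214) - 32478) = -((5897 - 13303)/((72*64 + 13) + 18880) - 1956)*(-3/2 - 32478) = -(-7406/((4608 + 13) + 18880) - 1956)*(-64959)/2 = -(-7406/(4621 + 18880) - 1956)*(-64959)/2 = -(-7406/23501 - 1956)*(-64959)/2 = -(-45975362)*(-64959)/(23501*2) = -1*1493256770079/23501 = -1493256770079/23501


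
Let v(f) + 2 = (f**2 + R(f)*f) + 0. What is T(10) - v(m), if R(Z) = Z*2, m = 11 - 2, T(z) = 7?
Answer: -234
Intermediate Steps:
m = 9
R(Z) = 2*Z
v(f) = -2 + 3*f**2 (v(f) = -2 + ((f**2 + (2*f)*f) + 0) = -2 + ((f**2 + 2*f**2) + 0) = -2 + (3*f**2 + 0) = -2 + 3*f**2)
T(10) - v(m) = 7 - (-2 + 3*9**2) = 7 - (-2 + 3*81) = 7 - (-2 + 243) = 7 - 1*241 = 7 - 241 = -234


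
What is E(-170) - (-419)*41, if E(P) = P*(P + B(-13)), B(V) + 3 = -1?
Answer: 46759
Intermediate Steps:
B(V) = -4 (B(V) = -3 - 1 = -4)
E(P) = P*(-4 + P) (E(P) = P*(P - 4) = P*(-4 + P))
E(-170) - (-419)*41 = -170*(-4 - 170) - (-419)*41 = -170*(-174) - 1*(-17179) = 29580 + 17179 = 46759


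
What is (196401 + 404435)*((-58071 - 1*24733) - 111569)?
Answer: -116786295828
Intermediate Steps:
(196401 + 404435)*((-58071 - 1*24733) - 111569) = 600836*((-58071 - 24733) - 111569) = 600836*(-82804 - 111569) = 600836*(-194373) = -116786295828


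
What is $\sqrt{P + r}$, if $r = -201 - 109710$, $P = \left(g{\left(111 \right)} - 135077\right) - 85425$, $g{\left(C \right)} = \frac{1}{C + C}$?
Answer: $\frac{i \sqrt{16284074070}}{222} \approx 574.82 i$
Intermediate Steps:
$g{\left(C \right)} = \frac{1}{2 C}$
$P = - \frac{48951443}{222}$ ($P = \left(\frac{1}{2 \cdot 111} - 135077\right) - 85425 = \left(\frac{1}{2} \cdot \frac{1}{111} - 135077\right) - 85425 = \left(\frac{1}{222} - 135077\right) - 85425 = - \frac{29987093}{222} - 85425 = - \frac{48951443}{222} \approx -2.205 \cdot 10^{5}$)
$r = -109911$ ($r = -201 - 109710 = -109911$)
$\sqrt{P + r} = \sqrt{- \frac{48951443}{222} - 109911} = \sqrt{- \frac{73351685}{222}} = \frac{i \sqrt{16284074070}}{222}$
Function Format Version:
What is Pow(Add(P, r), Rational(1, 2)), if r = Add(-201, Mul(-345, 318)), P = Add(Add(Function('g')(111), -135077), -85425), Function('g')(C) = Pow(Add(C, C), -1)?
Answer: Mul(Rational(1, 222), I, Pow(16284074070, Rational(1, 2))) ≈ Mul(574.82, I)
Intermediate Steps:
Function('g')(C) = Mul(Rational(1, 2), Pow(C, -1)) (Function('g')(C) = Pow(Mul(2, C), -1) = Mul(Rational(1, 2), Pow(C, -1)))
P = Rational(-48951443, 222) (P = Add(Add(Mul(Rational(1, 2), Pow(111, -1)), -135077), -85425) = Add(Add(Mul(Rational(1, 2), Rational(1, 111)), -135077), -85425) = Add(Add(Rational(1, 222), -135077), -85425) = Add(Rational(-29987093, 222), -85425) = Rational(-48951443, 222) ≈ -2.2050e+5)
r = -109911 (r = Add(-201, -109710) = -109911)
Pow(Add(P, r), Rational(1, 2)) = Pow(Add(Rational(-48951443, 222), -109911), Rational(1, 2)) = Pow(Rational(-73351685, 222), Rational(1, 2)) = Mul(Rational(1, 222), I, Pow(16284074070, Rational(1, 2)))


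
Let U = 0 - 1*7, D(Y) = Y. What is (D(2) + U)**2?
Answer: 25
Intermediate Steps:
U = -7 (U = 0 - 7 = -7)
(D(2) + U)**2 = (2 - 7)**2 = (-5)**2 = 25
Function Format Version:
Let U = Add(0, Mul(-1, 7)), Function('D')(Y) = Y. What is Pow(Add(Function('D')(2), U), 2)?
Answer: 25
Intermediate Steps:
U = -7 (U = Add(0, -7) = -7)
Pow(Add(Function('D')(2), U), 2) = Pow(Add(2, -7), 2) = Pow(-5, 2) = 25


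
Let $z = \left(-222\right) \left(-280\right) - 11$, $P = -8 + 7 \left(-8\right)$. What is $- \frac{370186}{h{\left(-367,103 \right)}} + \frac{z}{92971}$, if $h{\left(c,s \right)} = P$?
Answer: $\frac{17210270071}{2975072} \approx 5784.8$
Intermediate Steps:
$P = -64$ ($P = -8 - 56 = -64$)
$h{\left(c,s \right)} = -64$
$z = 62149$ ($z = 62160 - 11 = 62149$)
$- \frac{370186}{h{\left(-367,103 \right)}} + \frac{z}{92971} = - \frac{370186}{-64} + \frac{62149}{92971} = \left(-370186\right) \left(- \frac{1}{64}\right) + 62149 \cdot \frac{1}{92971} = \frac{185093}{32} + \frac{62149}{92971} = \frac{17210270071}{2975072}$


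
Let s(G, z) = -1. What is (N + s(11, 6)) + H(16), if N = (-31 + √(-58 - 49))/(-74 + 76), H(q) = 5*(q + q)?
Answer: 287/2 + I*√107/2 ≈ 143.5 + 5.172*I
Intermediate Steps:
H(q) = 10*q (H(q) = 5*(2*q) = 10*q)
N = -31/2 + I*√107/2 (N = (-31 + √(-107))/2 = (-31 + I*√107)*(½) = -31/2 + I*√107/2 ≈ -15.5 + 5.172*I)
(N + s(11, 6)) + H(16) = ((-31/2 + I*√107/2) - 1) + 10*16 = (-33/2 + I*√107/2) + 160 = 287/2 + I*√107/2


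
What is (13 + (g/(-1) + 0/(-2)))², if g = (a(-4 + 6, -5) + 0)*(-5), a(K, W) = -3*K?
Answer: 289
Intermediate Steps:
g = 30 (g = (-3*(-4 + 6) + 0)*(-5) = (-3*2 + 0)*(-5) = (-6 + 0)*(-5) = -6*(-5) = 30)
(13 + (g/(-1) + 0/(-2)))² = (13 + (30/(-1) + 0/(-2)))² = (13 + (30*(-1) + 0*(-½)))² = (13 + (-30 + 0))² = (13 - 30)² = (-17)² = 289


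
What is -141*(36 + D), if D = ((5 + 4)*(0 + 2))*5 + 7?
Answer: -18753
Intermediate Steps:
D = 97 (D = (9*2)*5 + 7 = 18*5 + 7 = 90 + 7 = 97)
-141*(36 + D) = -141*(36 + 97) = -141*133 = -18753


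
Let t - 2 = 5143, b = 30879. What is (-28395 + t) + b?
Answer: 7629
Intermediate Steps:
t = 5145 (t = 2 + 5143 = 5145)
(-28395 + t) + b = (-28395 + 5145) + 30879 = -23250 + 30879 = 7629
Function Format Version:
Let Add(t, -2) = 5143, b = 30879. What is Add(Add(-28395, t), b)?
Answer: 7629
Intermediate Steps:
t = 5145 (t = Add(2, 5143) = 5145)
Add(Add(-28395, t), b) = Add(Add(-28395, 5145), 30879) = Add(-23250, 30879) = 7629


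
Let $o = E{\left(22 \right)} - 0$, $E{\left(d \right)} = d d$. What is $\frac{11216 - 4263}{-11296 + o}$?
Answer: $- \frac{409}{636} \approx -0.64308$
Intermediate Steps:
$E{\left(d \right)} = d^{2}$
$o = 484$ ($o = 22^{2} - 0 = 484 + 0 = 484$)
$\frac{11216 - 4263}{-11296 + o} = \frac{11216 - 4263}{-11296 + 484} = \frac{6953}{-10812} = 6953 \left(- \frac{1}{10812}\right) = - \frac{409}{636}$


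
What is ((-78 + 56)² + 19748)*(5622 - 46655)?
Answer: -830179656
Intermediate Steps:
((-78 + 56)² + 19748)*(5622 - 46655) = ((-22)² + 19748)*(-41033) = (484 + 19748)*(-41033) = 20232*(-41033) = -830179656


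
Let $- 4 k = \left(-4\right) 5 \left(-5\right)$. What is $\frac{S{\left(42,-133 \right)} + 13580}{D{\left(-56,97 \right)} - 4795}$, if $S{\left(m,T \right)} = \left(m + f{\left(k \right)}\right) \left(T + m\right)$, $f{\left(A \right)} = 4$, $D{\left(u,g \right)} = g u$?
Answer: $- \frac{1342}{1461} \approx -0.91855$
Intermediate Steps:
$k = -25$ ($k = - \frac{\left(-4\right) 5 \left(-5\right)}{4} = - \frac{\left(-20\right) \left(-5\right)}{4} = \left(- \frac{1}{4}\right) 100 = -25$)
$S{\left(m,T \right)} = \left(4 + m\right) \left(T + m\right)$ ($S{\left(m,T \right)} = \left(m + 4\right) \left(T + m\right) = \left(4 + m\right) \left(T + m\right)$)
$\frac{S{\left(42,-133 \right)} + 13580}{D{\left(-56,97 \right)} - 4795} = \frac{\left(42^{2} + 4 \left(-133\right) + 4 \cdot 42 - 5586\right) + 13580}{97 \left(-56\right) - 4795} = \frac{\left(1764 - 532 + 168 - 5586\right) + 13580}{-5432 - 4795} = \frac{-4186 + 13580}{-10227} = 9394 \left(- \frac{1}{10227}\right) = - \frac{1342}{1461}$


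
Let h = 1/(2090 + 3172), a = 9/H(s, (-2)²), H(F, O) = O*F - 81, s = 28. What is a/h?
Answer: 47358/31 ≈ 1527.7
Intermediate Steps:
H(F, O) = -81 + F*O (H(F, O) = F*O - 81 = -81 + F*O)
a = 9/31 (a = 9/(-81 + 28*(-2)²) = 9/(-81 + 28*4) = 9/(-81 + 112) = 9/31 ≈ 0.29032)
h = 1/5262 ≈ 0.00019004
a/h = 9/(31*(1/5262)) = (9/31)*5262 = 47358/31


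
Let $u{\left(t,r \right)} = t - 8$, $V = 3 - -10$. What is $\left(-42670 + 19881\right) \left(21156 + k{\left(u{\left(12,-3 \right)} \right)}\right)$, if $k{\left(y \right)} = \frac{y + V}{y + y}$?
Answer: $- \frac{3857380085}{8} \approx -4.8217 \cdot 10^{8}$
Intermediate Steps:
$V = 13$ ($V = 3 + 10 = 13$)
$u{\left(t,r \right)} = -8 + t$ ($u{\left(t,r \right)} = t - 8 = -8 + t$)
$k{\left(y \right)} = \frac{13 + y}{2 y}$ ($k{\left(y \right)} = \frac{y + 13}{y + y} = \frac{13 + y}{2 y}$)
$\left(-42670 + 19881\right) \left(21156 + k{\left(u{\left(12,-3 \right)} \right)}\right) = \left(-42670 + 19881\right) \left(21156 + \frac{13 + \left(-8 + 12\right)}{2 \left(-8 + 12\right)}\right) = - 22789 \left(21156 + \frac{13 + 4}{2 \cdot 4}\right) = - 22789 \left(21156 + \frac{1}{2} \cdot \frac{1}{4} \cdot 17\right) = - 22789 \left(21156 + \frac{17}{8}\right) = \left(-22789\right) \frac{169265}{8} = - \frac{3857380085}{8}$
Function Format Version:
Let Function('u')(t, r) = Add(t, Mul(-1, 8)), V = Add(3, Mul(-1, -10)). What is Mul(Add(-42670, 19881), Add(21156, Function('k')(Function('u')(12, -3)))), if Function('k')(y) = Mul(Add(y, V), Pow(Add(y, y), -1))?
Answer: Rational(-3857380085, 8) ≈ -4.8217e+8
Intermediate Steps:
V = 13 (V = Add(3, 10) = 13)
Function('u')(t, r) = Add(-8, t) (Function('u')(t, r) = Add(t, -8) = Add(-8, t))
Function('k')(y) = Mul(Rational(1, 2), Pow(y, -1), Add(13, y)) (Function('k')(y) = Mul(Add(y, 13), Pow(Add(y, y), -1)) = Mul(Add(13, y), Pow(Mul(2, y), -1)) = Mul(Add(13, y), Mul(Rational(1, 2), Pow(y, -1))) = Mul(Rational(1, 2), Pow(y, -1), Add(13, y)))
Mul(Add(-42670, 19881), Add(21156, Function('k')(Function('u')(12, -3)))) = Mul(Add(-42670, 19881), Add(21156, Mul(Rational(1, 2), Pow(Add(-8, 12), -1), Add(13, Add(-8, 12))))) = Mul(-22789, Add(21156, Mul(Rational(1, 2), Pow(4, -1), Add(13, 4)))) = Mul(-22789, Add(21156, Mul(Rational(1, 2), Rational(1, 4), 17))) = Mul(-22789, Add(21156, Rational(17, 8))) = Mul(-22789, Rational(169265, 8)) = Rational(-3857380085, 8)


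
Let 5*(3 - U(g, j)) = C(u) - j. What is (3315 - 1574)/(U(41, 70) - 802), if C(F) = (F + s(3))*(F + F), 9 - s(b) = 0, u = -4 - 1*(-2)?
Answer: -8705/3897 ≈ -2.2338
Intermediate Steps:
u = -2 (u = -4 + 2 = -2)
s(b) = 9 (s(b) = 9 - 1*0 = 9 + 0 = 9)
C(F) = 2*F*(9 + F) (C(F) = (F + 9)*(F + F) = (9 + F)*(2*F) = 2*F*(9 + F))
U(g, j) = 43/5 + j/5 (U(g, j) = 3 - (2*(-2)*(9 - 2) - j)/5 = 3 - (2*(-2)*7 - j)/5 = 3 - (-28 - j)/5 = 3 + (28/5 + j/5) = 43/5 + j/5)
(3315 - 1574)/(U(41, 70) - 802) = (3315 - 1574)/((43/5 + (⅕)*70) - 802) = 1741/((43/5 + 14) - 802) = 1741/(113/5 - 802) = 1741/(-3897/5) = 1741*(-5/3897) = -8705/3897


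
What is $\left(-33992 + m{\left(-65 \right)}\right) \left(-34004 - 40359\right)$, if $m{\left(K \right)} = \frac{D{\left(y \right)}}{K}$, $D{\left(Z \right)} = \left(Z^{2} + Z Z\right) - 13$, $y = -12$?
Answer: $\frac{32864802213}{13} \approx 2.5281 \cdot 10^{9}$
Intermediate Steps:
$D{\left(Z \right)} = -13 + 2 Z^{2}$ ($D{\left(Z \right)} = \left(Z^{2} + Z^{2}\right) - 13 = 2 Z^{2} - 13 = -13 + 2 Z^{2}$)
$m{\left(K \right)} = \frac{275}{K}$ ($m{\left(K \right)} = \frac{-13 + 2 \left(-12\right)^{2}}{K} = \frac{-13 + 2 \cdot 144}{K} = \frac{-13 + 288}{K} = \frac{275}{K}$)
$\left(-33992 + m{\left(-65 \right)}\right) \left(-34004 - 40359\right) = \left(-33992 + \frac{275}{-65}\right) \left(-34004 - 40359\right) = \left(-33992 + 275 \left(- \frac{1}{65}\right)\right) \left(-74363\right) = \left(-33992 - \frac{55}{13}\right) \left(-74363\right) = \left(- \frac{441951}{13}\right) \left(-74363\right) = \frac{32864802213}{13}$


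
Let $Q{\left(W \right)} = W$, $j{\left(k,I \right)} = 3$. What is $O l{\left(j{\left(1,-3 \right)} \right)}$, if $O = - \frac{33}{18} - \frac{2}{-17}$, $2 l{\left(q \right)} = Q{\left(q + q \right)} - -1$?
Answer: $- \frac{1225}{204} \approx -6.0049$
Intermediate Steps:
$l{\left(q \right)} = \frac{1}{2} + q$ ($l{\left(q \right)} = \frac{\left(q + q\right) - -1}{2} = \frac{2 q + 1}{2} = \frac{1 + 2 q}{2} = \frac{1}{2} + q$)
$O = - \frac{175}{102}$ ($O = \left(-33\right) \frac{1}{18} - - \frac{2}{17} = - \frac{11}{6} + \frac{2}{17} = - \frac{175}{102} \approx -1.7157$)
$O l{\left(j{\left(1,-3 \right)} \right)} = - \frac{175 \left(\frac{1}{2} + 3\right)}{102} = \left(- \frac{175}{102}\right) \frac{7}{2} = - \frac{1225}{204}$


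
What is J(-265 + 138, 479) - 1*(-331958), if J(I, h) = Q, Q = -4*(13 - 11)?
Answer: 331950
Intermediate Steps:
Q = -8 (Q = -4*2 = -8)
J(I, h) = -8
J(-265 + 138, 479) - 1*(-331958) = -8 - 1*(-331958) = -8 + 331958 = 331950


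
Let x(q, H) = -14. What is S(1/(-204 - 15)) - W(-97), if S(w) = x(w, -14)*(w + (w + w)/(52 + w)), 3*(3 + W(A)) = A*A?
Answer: -7813593850/2493753 ≈ -3133.3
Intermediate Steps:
W(A) = -3 + A**2/3 (W(A) = -3 + (A*A)/3 = -3 + A**2/3)
S(w) = -14*w - 28*w/(52 + w) (S(w) = -14*(w + (w + w)/(52 + w)) = -14*(w + (2*w)/(52 + w)) = -14*(w + 2*w/(52 + w)) = -14*w - 28*w/(52 + w))
S(1/(-204 - 15)) - W(-97) = -14*(54 + 1/(-204 - 15))/((-204 - 15)*(52 + 1/(-204 - 15))) - (-3 + (1/3)*(-97)**2) = -14*(54 + 1/(-219))/(-219*(52 + 1/(-219))) - (-3 + (1/3)*9409) = -14*(-1/219)*(54 - 1/219)/(52 - 1/219) - (-3 + 9409/3) = -14*(-1/219)*11825/219/11387/219 - 1*9400/3 = -14*(-1/219)*219/11387*11825/219 - 9400/3 = 165550/2493753 - 9400/3 = -7813593850/2493753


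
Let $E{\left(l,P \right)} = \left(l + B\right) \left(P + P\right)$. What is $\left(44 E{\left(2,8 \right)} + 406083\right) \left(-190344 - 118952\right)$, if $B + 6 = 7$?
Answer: $-126253080720$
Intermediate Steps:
$B = 1$ ($B = -6 + 7 = 1$)
$E{\left(l,P \right)} = 2 P \left(1 + l\right)$ ($E{\left(l,P \right)} = \left(l + 1\right) \left(P + P\right) = \left(1 + l\right) 2 P = 2 P \left(1 + l\right)$)
$\left(44 E{\left(2,8 \right)} + 406083\right) \left(-190344 - 118952\right) = \left(44 \cdot 2 \cdot 8 \left(1 + 2\right) + 406083\right) \left(-190344 - 118952\right) = \left(44 \cdot 2 \cdot 8 \cdot 3 + 406083\right) \left(-309296\right) = \left(44 \cdot 48 + 406083\right) \left(-309296\right) = \left(2112 + 406083\right) \left(-309296\right) = 408195 \left(-309296\right) = -126253080720$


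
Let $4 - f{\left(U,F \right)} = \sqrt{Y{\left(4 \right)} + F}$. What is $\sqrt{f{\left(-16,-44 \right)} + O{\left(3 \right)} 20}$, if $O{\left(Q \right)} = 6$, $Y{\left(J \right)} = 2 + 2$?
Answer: $\sqrt{124 - 2 i \sqrt{10}} \approx 11.139 - 0.28389 i$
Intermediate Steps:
$Y{\left(J \right)} = 4$
$f{\left(U,F \right)} = 4 - \sqrt{4 + F}$
$\sqrt{f{\left(-16,-44 \right)} + O{\left(3 \right)} 20} = \sqrt{\left(4 - \sqrt{4 - 44}\right) + 6 \cdot 20} = \sqrt{\left(4 - \sqrt{-40}\right) + 120} = \sqrt{\left(4 - 2 i \sqrt{10}\right) + 120} = \sqrt{124 - 2 i \sqrt{10}}$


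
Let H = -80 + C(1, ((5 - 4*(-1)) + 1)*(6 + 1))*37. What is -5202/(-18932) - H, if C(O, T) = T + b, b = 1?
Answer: -24107301/9466 ≈ -2546.7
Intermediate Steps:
C(O, T) = 1 + T (C(O, T) = T + 1 = 1 + T)
H = 2547 (H = -80 + (1 + ((5 - 4*(-1)) + 1)*(6 + 1))*37 = -80 + (1 + ((5 + 4) + 1)*7)*37 = -80 + (1 + (9 + 1)*7)*37 = -80 + (1 + 10*7)*37 = -80 + (1 + 70)*37 = -80 + 71*37 = -80 + 2627 = 2547)
-5202/(-18932) - H = -5202/(-18932) - 1*2547 = -5202*(-1/18932) - 2547 = 2601/9466 - 2547 = -24107301/9466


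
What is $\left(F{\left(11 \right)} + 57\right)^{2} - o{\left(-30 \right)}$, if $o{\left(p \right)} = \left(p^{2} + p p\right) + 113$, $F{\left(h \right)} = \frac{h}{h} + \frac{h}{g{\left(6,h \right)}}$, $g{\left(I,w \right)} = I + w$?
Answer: $\frac{441152}{289} \approx 1526.5$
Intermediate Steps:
$F{\left(h \right)} = 1 + \frac{h}{6 + h}$ ($F{\left(h \right)} = \frac{h}{h} + \frac{h}{6 + h} = 1 + \frac{h}{6 + h}$)
$o{\left(p \right)} = 113 + 2 p^{2}$ ($o{\left(p \right)} = \left(p^{2} + p^{2}\right) + 113 = 2 p^{2} + 113 = 113 + 2 p^{2}$)
$\left(F{\left(11 \right)} + 57\right)^{2} - o{\left(-30 \right)} = \left(\frac{2 \left(3 + 11\right)}{6 + 11} + 57\right)^{2} - \left(113 + 2 \left(-30\right)^{2}\right) = \left(2 \cdot \frac{1}{17} \cdot 14 + 57\right)^{2} - \left(113 + 2 \cdot 900\right) = \left(2 \cdot \frac{1}{17} \cdot 14 + 57\right)^{2} - \left(113 + 1800\right) = \left(\frac{28}{17} + 57\right)^{2} - 1913 = \left(\frac{997}{17}\right)^{2} - 1913 = \frac{994009}{289} - 1913 = \frac{441152}{289}$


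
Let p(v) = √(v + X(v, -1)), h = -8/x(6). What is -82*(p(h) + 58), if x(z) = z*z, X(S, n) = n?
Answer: -4756 - 82*I*√11/3 ≈ -4756.0 - 90.654*I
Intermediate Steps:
x(z) = z²
h = -2/9 (h = -8/(6²) = -8/36 = -8*1/36 = -2/9 ≈ -0.22222)
p(v) = √(-1 + v) (p(v) = √(v - 1) = √(-1 + v))
-82*(p(h) + 58) = -82*(√(-1 - 2/9) + 58) = -82*(√(-11/9) + 58) = -82*(I*√11/3 + 58) = -82*(58 + I*√11/3) = -4756 - 82*I*√11/3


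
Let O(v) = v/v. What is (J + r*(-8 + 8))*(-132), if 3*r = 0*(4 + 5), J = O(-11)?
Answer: -132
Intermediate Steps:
O(v) = 1
J = 1
r = 0 (r = (0*(4 + 5))/3 = (0*9)/3 = (1/3)*0 = 0)
(J + r*(-8 + 8))*(-132) = (1 + 0*(-8 + 8))*(-132) = (1 + 0*0)*(-132) = (1 + 0)*(-132) = 1*(-132) = -132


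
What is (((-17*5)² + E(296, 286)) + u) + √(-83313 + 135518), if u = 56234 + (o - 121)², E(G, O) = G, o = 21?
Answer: 73755 + √52205 ≈ 73984.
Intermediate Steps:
u = 66234 (u = 56234 + (21 - 121)² = 56234 + (-100)² = 56234 + 10000 = 66234)
(((-17*5)² + E(296, 286)) + u) + √(-83313 + 135518) = (((-17*5)² + 296) + 66234) + √(-83313 + 135518) = (((-85)² + 296) + 66234) + √52205 = ((7225 + 296) + 66234) + √52205 = (7521 + 66234) + √52205 = 73755 + √52205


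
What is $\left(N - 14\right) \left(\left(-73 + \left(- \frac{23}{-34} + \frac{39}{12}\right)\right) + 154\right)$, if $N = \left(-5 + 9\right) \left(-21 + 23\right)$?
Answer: $- \frac{17325}{34} \approx -509.56$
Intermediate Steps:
$N = 8$ ($N = 4 \cdot 2 = 8$)
$\left(N - 14\right) \left(\left(-73 + \left(- \frac{23}{-34} + \frac{39}{12}\right)\right) + 154\right) = \left(8 - 14\right) \left(\left(-73 + \left(- \frac{23}{-34} + \frac{39}{12}\right)\right) + 154\right) = \left(8 - 14\right) \left(\left(-73 + \left(\left(-23\right) \left(- \frac{1}{34}\right) + 39 \cdot \frac{1}{12}\right)\right) + 154\right) = - 6 \left(\left(-73 + \left(\frac{23}{34} + \frac{13}{4}\right)\right) + 154\right) = - 6 \left(\left(-73 + \frac{267}{68}\right) + 154\right) = - 6 \left(- \frac{4697}{68} + 154\right) = \left(-6\right) \frac{5775}{68} = - \frac{17325}{34}$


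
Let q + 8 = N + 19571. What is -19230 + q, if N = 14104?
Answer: 14437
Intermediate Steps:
q = 33667 (q = -8 + (14104 + 19571) = -8 + 33675 = 33667)
-19230 + q = -19230 + 33667 = 14437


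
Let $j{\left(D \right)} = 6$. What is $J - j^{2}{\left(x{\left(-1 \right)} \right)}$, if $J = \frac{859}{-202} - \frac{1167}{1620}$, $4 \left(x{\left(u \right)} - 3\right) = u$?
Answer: $- \frac{2234659}{54540} \approx -40.973$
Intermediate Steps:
$x{\left(u \right)} = 3 + \frac{u}{4}$
$J = - \frac{271219}{54540}$ ($J = 859 \left(- \frac{1}{202}\right) - \frac{389}{540} = - \frac{859}{202} - \frac{389}{540} = - \frac{271219}{54540} \approx -4.9728$)
$J - j^{2}{\left(x{\left(-1 \right)} \right)} = - \frac{271219}{54540} - 6^{2} = - \frac{271219}{54540} - 36 = - \frac{2234659}{54540}$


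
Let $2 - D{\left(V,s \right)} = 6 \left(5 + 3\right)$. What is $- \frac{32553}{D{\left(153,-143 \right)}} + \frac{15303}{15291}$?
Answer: $\frac{166157287}{234462} \approx 708.67$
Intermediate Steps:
$D{\left(V,s \right)} = -46$ ($D{\left(V,s \right)} = 2 - 6 \left(5 + 3\right) = 2 - 6 \cdot 8 = 2 - 48 = -46$)
$- \frac{32553}{D{\left(153,-143 \right)}} + \frac{15303}{15291} = - \frac{32553}{-46} + \frac{15303}{15291} = \left(-32553\right) \left(- \frac{1}{46}\right) + 15303 \cdot \frac{1}{15291} = \frac{32553}{46} + \frac{5101}{5097} = \frac{166157287}{234462}$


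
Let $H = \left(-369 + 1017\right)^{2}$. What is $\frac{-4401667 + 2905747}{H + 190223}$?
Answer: $- \frac{1495920}{610127} \approx -2.4518$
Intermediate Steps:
$H = 419904$ ($H = 648^{2} = 419904$)
$\frac{-4401667 + 2905747}{H + 190223} = \frac{-4401667 + 2905747}{419904 + 190223} = - \frac{1495920}{610127}$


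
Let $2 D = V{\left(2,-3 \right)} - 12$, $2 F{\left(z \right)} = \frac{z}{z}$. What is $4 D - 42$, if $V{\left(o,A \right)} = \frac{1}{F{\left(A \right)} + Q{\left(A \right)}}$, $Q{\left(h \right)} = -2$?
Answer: $- \frac{202}{3} \approx -67.333$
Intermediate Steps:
$F{\left(z \right)} = \frac{1}{2}$ ($F{\left(z \right)} = \frac{z \frac{1}{z}}{2} = \frac{1}{2} \cdot 1 = \frac{1}{2}$)
$V{\left(o,A \right)} = - \frac{2}{3}$ ($V{\left(o,A \right)} = \frac{1}{\frac{1}{2} - 2} = \frac{1}{- \frac{3}{2}} = - \frac{2}{3}$)
$D = - \frac{19}{3}$ ($D = \frac{- \frac{2}{3} - 12}{2} = \frac{1}{2} \left(- \frac{38}{3}\right) = - \frac{19}{3} \approx -6.3333$)
$4 D - 42 = 4 \left(- \frac{19}{3}\right) - 42 = - \frac{76}{3} - 42 = - \frac{202}{3}$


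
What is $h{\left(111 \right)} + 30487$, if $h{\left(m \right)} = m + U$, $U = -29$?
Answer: $30569$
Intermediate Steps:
$h{\left(m \right)} = -29 + m$ ($h{\left(m \right)} = m - 29 = -29 + m$)
$h{\left(111 \right)} + 30487 = \left(-29 + 111\right) + 30487 = 82 + 30487 = 30569$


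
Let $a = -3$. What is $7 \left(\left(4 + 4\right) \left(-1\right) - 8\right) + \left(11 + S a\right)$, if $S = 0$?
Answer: $-101$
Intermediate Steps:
$7 \left(\left(4 + 4\right) \left(-1\right) - 8\right) + \left(11 + S a\right) = 7 \left(\left(4 + 4\right) \left(-1\right) - 8\right) + \left(11 + 0 \left(-3\right)\right) = 7 \left(8 \left(-1\right) - 8\right) + \left(11 + 0\right) = 7 \left(-8 - 8\right) + 11 = 7 \left(-16\right) + 11 = -112 + 11 = -101$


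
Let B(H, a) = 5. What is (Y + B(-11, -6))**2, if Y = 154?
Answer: 25281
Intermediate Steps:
(Y + B(-11, -6))**2 = (154 + 5)**2 = 159**2 = 25281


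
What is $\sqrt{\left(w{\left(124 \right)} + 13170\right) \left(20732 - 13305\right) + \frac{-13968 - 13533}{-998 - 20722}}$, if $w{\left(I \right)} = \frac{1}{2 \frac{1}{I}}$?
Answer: $\frac{\sqrt{1287822660873870}}{3620} \approx 9913.3$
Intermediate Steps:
$w{\left(I \right)} = \frac{I}{2}$
$\sqrt{\left(w{\left(124 \right)} + 13170\right) \left(20732 - 13305\right) + \frac{-13968 - 13533}{-998 - 20722}} = \sqrt{\left(\frac{1}{2} \cdot 124 + 13170\right) \left(20732 - 13305\right) + \frac{-13968 - 13533}{-998 - 20722}} = \sqrt{\left(62 + 13170\right) 7427 - \frac{27501}{-21720}} = \sqrt{13232 \cdot 7427 - - \frac{9167}{7240}} = \sqrt{98274064 + \frac{9167}{7240}} = \sqrt{\frac{711504232527}{7240}} = \frac{\sqrt{1287822660873870}}{3620}$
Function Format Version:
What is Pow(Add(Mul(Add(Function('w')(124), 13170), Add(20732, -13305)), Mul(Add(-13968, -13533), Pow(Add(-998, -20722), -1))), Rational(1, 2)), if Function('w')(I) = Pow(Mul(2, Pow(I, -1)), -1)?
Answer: Mul(Rational(1, 3620), Pow(1287822660873870, Rational(1, 2))) ≈ 9913.3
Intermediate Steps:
Function('w')(I) = Mul(Rational(1, 2), I)
Pow(Add(Mul(Add(Function('w')(124), 13170), Add(20732, -13305)), Mul(Add(-13968, -13533), Pow(Add(-998, -20722), -1))), Rational(1, 2)) = Pow(Add(Mul(Add(Mul(Rational(1, 2), 124), 13170), Add(20732, -13305)), Mul(Add(-13968, -13533), Pow(Add(-998, -20722), -1))), Rational(1, 2)) = Pow(Add(Mul(Add(62, 13170), 7427), Mul(-27501, Pow(-21720, -1))), Rational(1, 2)) = Pow(Add(Mul(13232, 7427), Mul(-27501, Rational(-1, 21720))), Rational(1, 2)) = Pow(Add(98274064, Rational(9167, 7240)), Rational(1, 2)) = Pow(Rational(711504232527, 7240), Rational(1, 2)) = Mul(Rational(1, 3620), Pow(1287822660873870, Rational(1, 2)))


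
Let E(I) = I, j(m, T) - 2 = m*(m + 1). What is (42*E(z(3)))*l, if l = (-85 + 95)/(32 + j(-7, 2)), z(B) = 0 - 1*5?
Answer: -525/19 ≈ -27.632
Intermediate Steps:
z(B) = -5 (z(B) = 0 - 5 = -5)
j(m, T) = 2 + m*(1 + m) (j(m, T) = 2 + m*(m + 1) = 2 + m*(1 + m))
l = 5/38 (l = (-85 + 95)/(32 + (2 - 7 + (-7)²)) = 10/(32 + (2 - 7 + 49)) = 10/(32 + 44) = 10/76 = 10*(1/76) = 5/38 ≈ 0.13158)
(42*E(z(3)))*l = (42*(-5))*(5/38) = -210*5/38 = -525/19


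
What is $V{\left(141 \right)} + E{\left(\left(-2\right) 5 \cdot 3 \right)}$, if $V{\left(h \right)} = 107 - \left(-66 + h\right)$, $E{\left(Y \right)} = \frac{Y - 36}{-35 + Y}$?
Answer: $\frac{2146}{65} \approx 33.015$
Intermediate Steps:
$E{\left(Y \right)} = \frac{-36 + Y}{-35 + Y}$
$V{\left(h \right)} = 173 - h$
$V{\left(141 \right)} + E{\left(\left(-2\right) 5 \cdot 3 \right)} = \left(173 - 141\right) + \frac{-36 + \left(-2\right) 5 \cdot 3}{-35 + \left(-2\right) 5 \cdot 3} = \left(173 - 141\right) + \frac{-36 - 30}{-35 - 30} = 32 + \frac{-36 - 30}{-35 - 30} = 32 + \frac{1}{-65} \left(-66\right) = 32 - - \frac{66}{65} = 32 + \frac{66}{65} = \frac{2146}{65}$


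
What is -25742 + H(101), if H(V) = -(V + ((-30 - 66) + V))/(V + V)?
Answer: -2599995/101 ≈ -25743.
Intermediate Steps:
H(V) = -(-96 + 2*V)/(2*V) (H(V) = -(V + (-96 + V))/(2*V) = -(-96 + 2*V)*1/(2*V) = -(-96 + 2*V)/(2*V))
-25742 + H(101) = -25742 + (48 - 1*101)/101 = -25742 + (48 - 101)/101 = -25742 + (1/101)*(-53) = -25742 - 53/101 = -2599995/101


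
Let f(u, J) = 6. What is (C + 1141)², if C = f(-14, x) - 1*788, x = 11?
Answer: 128881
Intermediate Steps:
C = -782 (C = 6 - 1*788 = 6 - 788 = -782)
(C + 1141)² = (-782 + 1141)² = 359² = 128881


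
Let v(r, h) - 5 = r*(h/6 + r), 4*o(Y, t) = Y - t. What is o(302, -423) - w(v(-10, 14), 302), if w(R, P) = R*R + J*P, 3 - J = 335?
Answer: 3375929/36 ≈ 93776.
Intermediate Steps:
J = -332 (J = 3 - 1*335 = 3 - 335 = -332)
o(Y, t) = -t/4 + Y/4 (o(Y, t) = (Y - t)/4 = -t/4 + Y/4)
v(r, h) = 5 + r*(r + h/6) (v(r, h) = 5 + r*(h/6 + r) = 5 + r*(r + h/6))
w(R, P) = R**2 - 332*P (w(R, P) = R*R - 332*P = R**2 - 332*P)
o(302, -423) - w(v(-10, 14), 302) = (-1/4*(-423) + (1/4)*302) - ((5 + (-10)**2 + (1/6)*14*(-10))**2 - 332*302) = (423/4 + 151/2) - ((5 + 100 - 70/3)**2 - 100264) = 725/4 - ((245/3)**2 - 100264) = 725/4 - (60025/9 - 100264) = 725/4 - 1*(-842351/9) = 725/4 + 842351/9 = 3375929/36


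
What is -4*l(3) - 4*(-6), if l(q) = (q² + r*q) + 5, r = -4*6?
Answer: 256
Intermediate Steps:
r = -24 (r = -1*24 = -24)
l(q) = 5 + q² - 24*q (l(q) = (q² - 24*q) + 5 = 5 + q² - 24*q)
-4*l(3) - 4*(-6) = -4*(5 + 3² - 24*3) - 4*(-6) = -4*(5 + 9 - 72) + 24 = -4*(-58) + 24 = 232 + 24 = 256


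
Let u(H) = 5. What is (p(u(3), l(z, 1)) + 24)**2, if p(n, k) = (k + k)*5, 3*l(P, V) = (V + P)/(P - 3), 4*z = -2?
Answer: 244036/441 ≈ 553.37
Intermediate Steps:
z = -1/2 (z = (1/4)*(-2) = -1/2 ≈ -0.50000)
l(P, V) = (P + V)/(3*(-3 + P)) (l(P, V) = ((V + P)/(P - 3))/3 = ((P + V)/(-3 + P))/3 = (P + V)/(3*(-3 + P)))
p(n, k) = 10*k (p(n, k) = (2*k)*5 = 10*k)
(p(u(3), l(z, 1)) + 24)**2 = (10*((-1/2 + 1)/(3*(-3 - 1/2))) + 24)**2 = (10*((1/3)*(1/2)/(-7/2)) + 24)**2 = (10*((1/3)*(-2/7)*(1/2)) + 24)**2 = (10*(-1/21) + 24)**2 = (-10/21 + 24)**2 = (494/21)**2 = 244036/441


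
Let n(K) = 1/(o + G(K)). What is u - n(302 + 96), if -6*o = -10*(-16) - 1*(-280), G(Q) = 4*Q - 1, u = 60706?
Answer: 276394415/4553 ≈ 60706.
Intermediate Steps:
G(Q) = -1 + 4*Q
o = -220/3 (o = -(-10*(-16) - 1*(-280))/6 = -(160 + 280)/6 = -⅙*440 = -220/3 ≈ -73.333)
n(K) = 1/(-223/3 + 4*K) (n(K) = 1/(-220/3 + (-1 + 4*K)) = 1/(-223/3 + 4*K))
u - n(302 + 96) = 60706 - 3/(-223 + 12*(302 + 96)) = 60706 - 3/(-223 + 12*398) = 60706 - 3/(-223 + 4776) = 60706 - 3/4553 = 276394415/4553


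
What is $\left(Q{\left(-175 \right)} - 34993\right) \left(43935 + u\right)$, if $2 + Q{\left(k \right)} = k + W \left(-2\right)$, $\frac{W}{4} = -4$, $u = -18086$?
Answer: $-908282162$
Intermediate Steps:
$W = -16$ ($W = 4 \left(-4\right) = -16$)
$Q{\left(k \right)} = 30 + k$ ($Q{\left(k \right)} = -2 + \left(k - -32\right) = -2 + \left(k + 32\right) = -2 + \left(32 + k\right) = 30 + k$)
$\left(Q{\left(-175 \right)} - 34993\right) \left(43935 + u\right) = \left(\left(30 - 175\right) - 34993\right) \left(43935 - 18086\right) = \left(-145 - 34993\right) 25849 = \left(-35138\right) 25849 = -908282162$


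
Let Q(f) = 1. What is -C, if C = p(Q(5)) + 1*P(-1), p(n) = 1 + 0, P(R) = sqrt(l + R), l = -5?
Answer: -1 - I*sqrt(6) ≈ -1.0 - 2.4495*I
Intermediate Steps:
P(R) = sqrt(-5 + R)
p(n) = 1
C = 1 + I*sqrt(6) (C = 1 + 1*sqrt(-5 - 1) = 1 + 1*sqrt(-6) = 1 + 1*(I*sqrt(6)) = 1 + I*sqrt(6) ≈ 1.0 + 2.4495*I)
-C = -(1 + I*sqrt(6)) = -1 - I*sqrt(6)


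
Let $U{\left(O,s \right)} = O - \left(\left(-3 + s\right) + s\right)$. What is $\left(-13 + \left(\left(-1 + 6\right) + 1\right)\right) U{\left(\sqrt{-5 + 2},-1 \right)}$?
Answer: $-35 - 7 i \sqrt{3} \approx -35.0 - 12.124 i$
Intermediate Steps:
$U{\left(O,s \right)} = 3 + O - 2 s$ ($U{\left(O,s \right)} = O - \left(-3 + 2 s\right) = 3 + O - 2 s$)
$\left(-13 + \left(\left(-1 + 6\right) + 1\right)\right) U{\left(\sqrt{-5 + 2},-1 \right)} = \left(-13 + \left(\left(-1 + 6\right) + 1\right)\right) \left(3 + \sqrt{-5 + 2} - -2\right) = \left(-13 + \left(5 + 1\right)\right) \left(3 + \sqrt{-3} + 2\right) = \left(-13 + 6\right) \left(3 + i \sqrt{3} + 2\right) = - 7 \left(5 + i \sqrt{3}\right) = -35 - 7 i \sqrt{3}$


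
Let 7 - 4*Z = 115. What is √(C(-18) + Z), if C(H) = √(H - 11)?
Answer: √(-27 + I*√29) ≈ 0.51565 + 5.2217*I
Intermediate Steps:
Z = -27 (Z = 7/4 - ¼*115 = 7/4 - 115/4 = -27)
C(H) = √(-11 + H)
√(C(-18) + Z) = √(√(-11 - 18) - 27) = √(√(-29) - 27) = √(I*√29 - 27) = √(-27 + I*√29)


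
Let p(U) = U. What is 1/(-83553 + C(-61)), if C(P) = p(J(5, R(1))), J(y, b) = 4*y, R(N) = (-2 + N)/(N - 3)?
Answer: -1/83533 ≈ -1.1971e-5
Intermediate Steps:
R(N) = (-2 + N)/(-3 + N)
C(P) = 20 (C(P) = 4*5 = 20)
1/(-83553 + C(-61)) = 1/(-83553 + 20) = 1/(-83533) = -1/83533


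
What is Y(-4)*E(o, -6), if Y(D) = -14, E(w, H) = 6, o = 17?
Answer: -84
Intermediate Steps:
Y(-4)*E(o, -6) = -14*6 = -84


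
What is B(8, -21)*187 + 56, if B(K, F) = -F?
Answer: 3983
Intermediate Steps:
B(8, -21)*187 + 56 = -1*(-21)*187 + 56 = 21*187 + 56 = 3927 + 56 = 3983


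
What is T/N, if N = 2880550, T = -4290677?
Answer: -4290677/2880550 ≈ -1.4895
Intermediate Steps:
T/N = -4290677/2880550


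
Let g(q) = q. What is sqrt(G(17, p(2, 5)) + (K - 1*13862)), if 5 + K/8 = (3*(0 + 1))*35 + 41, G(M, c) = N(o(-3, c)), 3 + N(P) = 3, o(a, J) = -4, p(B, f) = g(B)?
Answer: I*sqrt(12734) ≈ 112.84*I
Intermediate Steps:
p(B, f) = B
N(P) = 0 (N(P) = -3 + 3 = 0)
G(M, c) = 0
K = 1128 (K = -40 + 8*((3*(0 + 1))*35 + 41) = -40 + 8*((3*1)*35 + 41) = -40 + 8*(3*35 + 41) = -40 + 8*(105 + 41) = -40 + 8*146 = -40 + 1168 = 1128)
sqrt(G(17, p(2, 5)) + (K - 1*13862)) = sqrt(0 + (1128 - 1*13862)) = sqrt(0 + (1128 - 13862)) = sqrt(0 - 12734) = sqrt(-12734) = I*sqrt(12734)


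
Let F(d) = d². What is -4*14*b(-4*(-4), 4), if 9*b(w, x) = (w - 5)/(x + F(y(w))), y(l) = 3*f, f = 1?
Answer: -616/117 ≈ -5.2650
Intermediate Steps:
y(l) = 3 (y(l) = 3*1 = 3)
b(w, x) = (-5 + w)/(9*(9 + x)) (b(w, x) = ((w - 5)/(x + 3²))/9 = ((-5 + w)/(x + 9))/9 = ((-5 + w)/(9 + x))/9 = (-5 + w)/(9*(9 + x)))
-4*14*b(-4*(-4), 4) = -4*14*(-5 - 4*(-4))/(9*(9 + 4)) = -56*(⅑)*(-5 + 16)/13 = -56*(⅑)*(1/13)*11 = -56*11/117 = -1*616/117 = -616/117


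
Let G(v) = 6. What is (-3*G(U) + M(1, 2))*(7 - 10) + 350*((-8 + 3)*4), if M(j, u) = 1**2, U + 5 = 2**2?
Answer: -6949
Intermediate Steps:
U = -1 (U = -5 + 2**2 = -5 + 4 = -1)
M(j, u) = 1
(-3*G(U) + M(1, 2))*(7 - 10) + 350*((-8 + 3)*4) = (-3*6 + 1)*(7 - 10) + 350*((-8 + 3)*4) = (-18 + 1)*(-3) + 350*(-5*4) = -17*(-3) + 350*(-20) = 51 - 7000 = -6949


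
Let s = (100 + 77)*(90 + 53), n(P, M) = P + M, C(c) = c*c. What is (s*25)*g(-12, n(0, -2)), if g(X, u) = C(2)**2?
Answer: 10124400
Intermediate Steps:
C(c) = c**2
n(P, M) = M + P
g(X, u) = 16 (g(X, u) = (2**2)**2 = 4**2 = 16)
s = 25311 (s = 177*143 = 25311)
(s*25)*g(-12, n(0, -2)) = (25311*25)*16 = 632775*16 = 10124400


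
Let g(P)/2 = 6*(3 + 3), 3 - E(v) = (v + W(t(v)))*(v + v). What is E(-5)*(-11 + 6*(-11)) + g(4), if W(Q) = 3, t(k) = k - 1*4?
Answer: 1381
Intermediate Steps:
t(k) = -4 + k (t(k) = k - 4 = -4 + k)
E(v) = 3 - 2*v*(3 + v) (E(v) = 3 - (v + 3)*(v + v) = 3 - (3 + v)*2*v = 3 - 2*v*(3 + v))
g(P) = 72 (g(P) = 2*(6*(3 + 3)) = 2*(6*6) = 2*36 = 72)
E(-5)*(-11 + 6*(-11)) + g(4) = (3 - 6*(-5) - 2*(-5)²)*(-11 + 6*(-11)) + 72 = (3 + 30 - 2*25)*(-11 - 66) + 72 = (3 + 30 - 50)*(-77) + 72 = -17*(-77) + 72 = 1309 + 72 = 1381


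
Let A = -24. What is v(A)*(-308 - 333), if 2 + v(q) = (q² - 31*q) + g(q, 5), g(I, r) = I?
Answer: -829454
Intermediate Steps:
v(q) = -2 + q² - 30*q (v(q) = -2 + ((q² - 31*q) + q) = -2 + (q² - 30*q) = -2 + q² - 30*q)
v(A)*(-308 - 333) = (-2 + (-24)² - 30*(-24))*(-308 - 333) = (-2 + 576 + 720)*(-641) = 1294*(-641) = -829454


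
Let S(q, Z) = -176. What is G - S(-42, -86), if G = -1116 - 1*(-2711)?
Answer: 1771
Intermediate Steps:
G = 1595 (G = -1116 + 2711 = 1595)
G - S(-42, -86) = 1595 - 1*(-176) = 1595 + 176 = 1771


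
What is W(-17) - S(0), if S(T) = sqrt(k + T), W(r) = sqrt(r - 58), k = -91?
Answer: I*(-sqrt(91) + 5*sqrt(3)) ≈ -0.87914*I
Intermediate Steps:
W(r) = sqrt(-58 + r)
S(T) = sqrt(-91 + T)
W(-17) - S(0) = sqrt(-58 - 17) - sqrt(-91 + 0) = sqrt(-75) - sqrt(-91) = 5*I*sqrt(3) - I*sqrt(91) = -I*sqrt(91) + 5*I*sqrt(3)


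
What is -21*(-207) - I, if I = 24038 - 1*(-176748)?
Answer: -196439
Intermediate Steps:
I = 200786 (I = 24038 + 176748 = 200786)
-21*(-207) - I = -21*(-207) - 1*200786 = 4347 - 200786 = -196439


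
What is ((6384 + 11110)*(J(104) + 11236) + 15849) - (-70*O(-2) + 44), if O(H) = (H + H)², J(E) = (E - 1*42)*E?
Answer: 309380821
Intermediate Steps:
J(E) = E*(-42 + E) (J(E) = (E - 42)*E = (-42 + E)*E = E*(-42 + E))
O(H) = 4*H² (O(H) = (2*H)² = 4*H²)
((6384 + 11110)*(J(104) + 11236) + 15849) - (-70*O(-2) + 44) = ((6384 + 11110)*(104*(-42 + 104) + 11236) + 15849) - (-280*(-2)² + 44) = (17494*(104*62 + 11236) + 15849) - (-280*4 + 44) = (17494*(6448 + 11236) + 15849) - (-70*16 + 44) = (17494*17684 + 15849) - (-1120 + 44) = (309363896 + 15849) - 1*(-1076) = 309379745 + 1076 = 309380821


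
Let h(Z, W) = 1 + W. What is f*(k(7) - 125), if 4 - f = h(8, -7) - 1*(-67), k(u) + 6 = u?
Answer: 7068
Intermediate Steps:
k(u) = -6 + u
f = -57 (f = 4 - ((1 - 7) - 1*(-67)) = 4 - (-6 + 67) = 4 - 1*61 = 4 - 61 = -57)
f*(k(7) - 125) = -57*((-6 + 7) - 125) = -57*(1 - 125) = -57*(-124) = 7068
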